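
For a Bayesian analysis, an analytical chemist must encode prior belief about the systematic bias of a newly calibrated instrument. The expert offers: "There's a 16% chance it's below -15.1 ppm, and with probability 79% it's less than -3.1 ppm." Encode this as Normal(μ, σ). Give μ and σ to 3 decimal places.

The p-quantile of Normal(μ,σ) is μ + z_p·σ, with z_{0.16} = -0.9945 and z_{0.79} = 0.8064.
Eliminate σ: μ = (z₂·x₁ − z₁·x₂)/(z₂ − z₁) = (0.8064·-15.1 − (-0.9945)·-3.1)/1.801 = -8.474.
Then σ = (x₂ − x₁)/(z₂ − z₁) = (-3.1 − -15.1)/1.801 = 6.663.

μ = -8.474, σ = 6.663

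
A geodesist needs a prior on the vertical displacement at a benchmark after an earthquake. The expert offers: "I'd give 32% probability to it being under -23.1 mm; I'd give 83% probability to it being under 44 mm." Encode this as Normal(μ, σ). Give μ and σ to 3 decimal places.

For Normal(μ,σ), the p-quantile is μ + z_p·σ. Here z_{0.32} = -0.4677, z_{0.83} = 0.9542.
So -23.1 = μ − 0.4677σ and 44 = μ + 0.9542σ.
Subtracting: σ = (44 − -23.1)/(0.9542 − (-0.4677)) = 47.192.
Then μ = -23.1 − (-0.4677)·47.192 = -1.029.

μ = -1.029, σ = 47.192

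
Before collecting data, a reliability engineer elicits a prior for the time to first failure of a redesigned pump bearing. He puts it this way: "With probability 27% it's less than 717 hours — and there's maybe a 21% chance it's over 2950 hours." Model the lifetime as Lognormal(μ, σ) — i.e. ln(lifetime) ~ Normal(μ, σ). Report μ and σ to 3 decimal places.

If T ~ Lognormal(μ,σ) then ln T ~ Normal(μ,σ), so the p-quantile of ln T is μ + z_p·σ.
ln(717) = 6.575 and ln(2950) = 7.99; z_{0.27} = -0.6128, z_{0.79} = 0.8064.
σ = (7.99 − 6.575)/(0.8064 − (-0.6128)) = 0.997.
μ = 6.575 − (-0.6128)·0.997 = 7.186.

μ ≈ 7.186, σ ≈ 0.997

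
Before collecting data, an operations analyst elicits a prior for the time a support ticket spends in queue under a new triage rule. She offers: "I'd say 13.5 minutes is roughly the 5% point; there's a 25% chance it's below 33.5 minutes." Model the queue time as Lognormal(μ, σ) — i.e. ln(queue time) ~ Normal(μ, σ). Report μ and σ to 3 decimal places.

If T ~ Lognormal(μ,σ) then ln T ~ Normal(μ,σ), so the p-quantile of ln T is μ + z_p·σ.
ln(13.5) = 2.603 and ln(33.5) = 3.512; z_{0.05} = -1.645, z_{0.25} = -0.6745.
σ = (3.512 − 2.603)/(-0.6745 − (-1.645)) = 0.937.
μ = 2.603 − (-1.645)·0.937 = 4.143.

μ ≈ 4.143, σ ≈ 0.937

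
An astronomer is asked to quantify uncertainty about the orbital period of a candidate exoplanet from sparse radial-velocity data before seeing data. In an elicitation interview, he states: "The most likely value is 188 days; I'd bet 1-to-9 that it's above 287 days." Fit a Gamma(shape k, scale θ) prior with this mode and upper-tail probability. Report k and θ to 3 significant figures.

Gamma(k,θ) with k>1 has mode (k−1)θ, so θ = 188/(k−1).
Need P(X < 287) = 0.9 with θ tied to k this way. Start at k = 2, θ = 188: P(X<287) ≈ 0.451.
Too low — raise k to concentrate. Iterating converges to k ≈ 11.4.
Then θ = 188/(11.4−1) ≈ 18.

k ≈ 11.4, θ ≈ 18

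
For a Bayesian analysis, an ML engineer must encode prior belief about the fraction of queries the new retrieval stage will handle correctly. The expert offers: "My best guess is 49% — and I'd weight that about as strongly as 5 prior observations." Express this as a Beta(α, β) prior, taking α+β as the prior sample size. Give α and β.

α = 2.45, β = 2.55

Under the effective-sample-size interpretation, Beta(α, β) has prior mean α/(α+β) and prior sample size α+β.
So α+β = 5 and α/(α+β) = 0.49, giving α = 0.49·5 = 2.45 and β = 5 − 2.45 = 2.55.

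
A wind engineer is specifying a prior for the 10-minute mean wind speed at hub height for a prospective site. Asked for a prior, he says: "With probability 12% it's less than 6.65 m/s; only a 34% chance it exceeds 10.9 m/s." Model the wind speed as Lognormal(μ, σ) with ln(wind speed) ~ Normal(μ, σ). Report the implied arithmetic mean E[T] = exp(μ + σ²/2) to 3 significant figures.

If T ~ Lognormal(μ,σ) then ln T ~ Normal(μ,σ), so the p-quantile of ln T is μ + z_p·σ.
ln(6.65) = 1.895 and ln(10.9) = 2.389; z_{0.12} = -1.175, z_{0.66} = 0.4125.
σ = (2.389 − 1.895)/(0.4125 − (-1.175)) = 0.311.
μ = 1.895 − (-1.175)·0.311 = 2.260.
E[T] = exp(μ + σ²/2) = exp(2.260 + 0.0484) = 10.1 m/s.

E[T] ≈ 10.1 m/s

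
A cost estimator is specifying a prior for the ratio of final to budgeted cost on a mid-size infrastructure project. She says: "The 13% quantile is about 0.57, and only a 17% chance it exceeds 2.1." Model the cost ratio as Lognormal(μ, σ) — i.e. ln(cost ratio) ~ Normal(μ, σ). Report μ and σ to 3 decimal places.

μ ≈ 0.144, σ ≈ 0.627

If T ~ Lognormal(μ,σ) then ln T ~ Normal(μ,σ), so the p-quantile of ln T is μ + z_p·σ.
ln(0.57) = -0.5621 and ln(2.1) = 0.7419; z_{0.13} = -1.126, z_{0.83} = 0.9542.
σ = (0.7419 − -0.5621)/(0.9542 − (-1.126)) = 0.627.
μ = -0.5621 − (-1.126)·0.627 = 0.144.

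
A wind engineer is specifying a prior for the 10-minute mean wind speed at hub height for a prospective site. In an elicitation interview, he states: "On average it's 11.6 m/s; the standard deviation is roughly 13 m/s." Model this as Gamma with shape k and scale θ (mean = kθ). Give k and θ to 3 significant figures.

For Gamma(k, scale θ): mean = kθ, variance = kθ², so CV = 1/√k.
CV = SD/mean = 13/11.6 = 1.121, hence k = 1/CV² = 0.796.
Then θ = mean/k = 11.6/0.796 = 14.6.

k ≈ 0.796, θ ≈ 14.6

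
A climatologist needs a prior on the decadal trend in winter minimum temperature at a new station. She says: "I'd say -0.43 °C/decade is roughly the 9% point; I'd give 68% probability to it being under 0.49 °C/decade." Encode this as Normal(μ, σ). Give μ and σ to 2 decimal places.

μ = 0.25, σ = 0.51

For Normal(μ,σ), the p-quantile is μ + z_p·σ. Here z_{0.09} = -1.341, z_{0.68} = 0.4677.
So -0.43 = μ − 1.341σ and 0.49 = μ + 0.4677σ.
Subtracting: σ = (0.49 − -0.43)/(0.4677 − (-1.341)) = 0.51.
Then μ = -0.43 − (-1.341)·0.51 = 0.25.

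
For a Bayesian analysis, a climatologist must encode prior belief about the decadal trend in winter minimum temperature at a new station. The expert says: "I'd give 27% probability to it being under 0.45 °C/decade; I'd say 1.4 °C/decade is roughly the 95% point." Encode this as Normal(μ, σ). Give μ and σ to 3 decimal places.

For Normal(μ,σ), the p-quantile is μ + z_p·σ. Here z_{0.27} = -0.6128, z_{0.95} = 1.645.
So 0.45 = μ − 0.6128σ and 1.4 = μ + 1.645σ.
Subtracting: σ = (1.4 − 0.45)/(1.645 − (-0.6128)) = 0.421.
Then μ = 0.45 − (-0.6128)·0.421 = 0.708.

μ = 0.708, σ = 0.421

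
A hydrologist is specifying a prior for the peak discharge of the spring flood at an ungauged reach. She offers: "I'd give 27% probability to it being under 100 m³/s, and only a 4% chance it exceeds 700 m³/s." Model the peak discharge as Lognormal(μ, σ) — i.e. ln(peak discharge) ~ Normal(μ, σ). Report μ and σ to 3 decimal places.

μ ≈ 5.110, σ ≈ 0.823

If T ~ Lognormal(μ,σ) then ln T ~ Normal(μ,σ), so the p-quantile of ln T is μ + z_p·σ.
ln(100) = 4.605 and ln(700) = 6.551; z_{0.27} = -0.6128, z_{0.96} = 1.751.
σ = (6.551 − 4.605)/(1.751 − (-0.6128)) = 0.823.
μ = 4.605 − (-0.6128)·0.823 = 5.110.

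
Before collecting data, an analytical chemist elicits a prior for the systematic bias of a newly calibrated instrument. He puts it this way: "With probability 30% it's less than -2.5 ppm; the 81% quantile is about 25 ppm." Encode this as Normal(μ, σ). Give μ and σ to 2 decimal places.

μ = 7.78, σ = 19.61

For Normal(μ,σ), the p-quantile is μ + z_p·σ. Here z_{0.3} = -0.5244, z_{0.81} = 0.8779.
So -2.5 = μ − 0.5244σ and 25 = μ + 0.8779σ.
Subtracting: σ = (25 − -2.5)/(0.8779 − (-0.5244)) = 19.61.
Then μ = -2.5 − (-0.5244)·19.61 = 7.78.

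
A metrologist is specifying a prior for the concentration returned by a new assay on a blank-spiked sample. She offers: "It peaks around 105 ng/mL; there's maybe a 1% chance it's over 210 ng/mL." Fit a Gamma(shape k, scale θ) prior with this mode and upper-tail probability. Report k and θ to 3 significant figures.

Gamma(k,θ) with k>1 has mode (k−1)θ, so θ = 105/(k−1).
Need P(X < 210) = 0.99 with θ tied to k this way. Start at k = 2, θ = 105: P(X<210) ≈ 0.594.
Too low — raise k to concentrate. Iterating converges to k ≈ 11.2.
Then θ = 105/(11.2−1) ≈ 10.3.

k ≈ 11.2, θ ≈ 10.3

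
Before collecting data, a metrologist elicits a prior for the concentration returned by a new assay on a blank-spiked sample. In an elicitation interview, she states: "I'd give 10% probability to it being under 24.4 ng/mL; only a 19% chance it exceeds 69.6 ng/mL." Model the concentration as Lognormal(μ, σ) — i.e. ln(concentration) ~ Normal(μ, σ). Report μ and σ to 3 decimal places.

μ ≈ 3.817, σ ≈ 0.485

If T ~ Lognormal(μ,σ) then ln T ~ Normal(μ,σ), so the p-quantile of ln T is μ + z_p·σ.
ln(24.4) = 3.195 and ln(69.6) = 4.243; z_{0.1} = -1.282, z_{0.81} = 0.8779.
σ = (4.243 − 3.195)/(0.8779 − (-1.282)) = 0.485.
μ = 3.195 − (-1.282)·0.485 = 3.817.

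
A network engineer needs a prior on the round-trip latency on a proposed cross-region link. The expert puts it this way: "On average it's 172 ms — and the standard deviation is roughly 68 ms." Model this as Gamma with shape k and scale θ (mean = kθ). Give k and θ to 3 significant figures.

For Gamma(k, scale θ): mean = kθ, variance = kθ², so CV = 1/√k.
CV = SD/mean = 68/172 = 0.3953, hence k = 1/CV² = 6.4.
Then θ = mean/k = 172/6.4 = 26.9.

k ≈ 6.4, θ ≈ 26.9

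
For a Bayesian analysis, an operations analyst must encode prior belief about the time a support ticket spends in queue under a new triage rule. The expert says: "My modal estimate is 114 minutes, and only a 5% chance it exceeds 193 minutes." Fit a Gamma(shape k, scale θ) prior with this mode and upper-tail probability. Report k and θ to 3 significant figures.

Gamma(k,θ) with k>1 has mode (k−1)θ, so θ = 114/(k−1).
Need P(X < 193) = 0.95 with θ tied to k this way. Start at k = 2, θ = 114: P(X<193) ≈ 0.505.
Too low — raise k to concentrate. Iterating converges to k ≈ 11.1.
Then θ = 114/(11.1−1) ≈ 11.3.

k ≈ 11.1, θ ≈ 11.3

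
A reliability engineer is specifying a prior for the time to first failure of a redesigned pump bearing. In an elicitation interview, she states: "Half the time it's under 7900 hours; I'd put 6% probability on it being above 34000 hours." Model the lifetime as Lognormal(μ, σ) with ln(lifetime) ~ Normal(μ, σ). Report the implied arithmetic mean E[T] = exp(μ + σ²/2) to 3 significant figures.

If T ~ Lognormal(μ,σ) then ln T ~ Normal(μ,σ), so the p-quantile of ln T is μ + z_p·σ.
ln(7900) = 8.975 and ln(34000) = 10.43; z_{0.5} = 0, z_{0.94} = 1.555.
σ = (10.43 − 8.975)/(1.555 − (0)) = 0.939.
μ = 8.975 − (0)·0.939 = 8.975.
E[T] = exp(μ + σ²/2) = exp(8.975 + 0.4406) = 12300 hours.

E[T] ≈ 12300 hours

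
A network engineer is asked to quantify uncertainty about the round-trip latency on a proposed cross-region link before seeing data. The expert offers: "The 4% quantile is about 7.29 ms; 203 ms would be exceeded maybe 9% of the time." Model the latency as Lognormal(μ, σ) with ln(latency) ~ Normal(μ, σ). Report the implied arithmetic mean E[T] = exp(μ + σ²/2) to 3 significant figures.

E[T] ≈ 85.6 ms

If T ~ Lognormal(μ,σ) then ln T ~ Normal(μ,σ), so the p-quantile of ln T is μ + z_p·σ.
ln(7.29) = 1.987 and ln(203) = 5.313; z_{0.04} = -1.751, z_{0.91} = 1.341.
σ = (5.313 − 1.987)/(1.341 − (-1.751)) = 1.076.
μ = 1.987 − (-1.751)·1.076 = 3.870.
E[T] = exp(μ + σ²/2) = exp(3.870 + 0.5790) = 85.6 ms.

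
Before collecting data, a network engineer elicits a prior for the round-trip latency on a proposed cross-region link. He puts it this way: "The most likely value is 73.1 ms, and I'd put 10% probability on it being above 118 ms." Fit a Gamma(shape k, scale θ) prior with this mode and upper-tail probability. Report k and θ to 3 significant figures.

k ≈ 9.2, θ ≈ 8.91

Gamma(k,θ) with k>1 has mode (k−1)θ, so θ = 73.1/(k−1).
Need P(X < 118) = 0.9 with θ tied to k this way. Start at k = 2, θ = 73.1: P(X<118) ≈ 0.480.
Too low — raise k to concentrate. Iterating converges to k ≈ 9.2.
Then θ = 73.1/(9.2−1) ≈ 8.91.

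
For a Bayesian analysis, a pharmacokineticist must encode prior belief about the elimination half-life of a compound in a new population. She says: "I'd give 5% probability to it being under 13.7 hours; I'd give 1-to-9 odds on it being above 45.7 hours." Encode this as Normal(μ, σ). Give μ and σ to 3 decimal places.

The p-quantile of Normal(μ,σ) is μ + z_p·σ, with z_{0.05} = -1.645 and z_{0.9} = 1.282.
Eliminate σ: μ = (z₂·x₁ − z₁·x₂)/(z₂ − z₁) = (1.282·13.7 − (-1.645)·45.7)/2.926 = 31.686.
Then σ = (x₂ − x₁)/(z₂ − z₁) = (45.7 − 13.7)/2.926 = 10.935.

μ = 31.686, σ = 10.935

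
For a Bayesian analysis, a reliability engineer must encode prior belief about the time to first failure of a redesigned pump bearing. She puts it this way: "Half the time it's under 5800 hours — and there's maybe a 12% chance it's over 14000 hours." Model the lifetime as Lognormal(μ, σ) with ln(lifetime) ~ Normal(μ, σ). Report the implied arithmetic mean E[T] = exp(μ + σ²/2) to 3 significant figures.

E[T] ≈ 7680 hours

If T ~ Lognormal(μ,σ) then ln T ~ Normal(μ,σ), so the p-quantile of ln T is μ + z_p·σ.
ln(5800) = 8.666 and ln(14000) = 9.547; z_{0.5} = 0, z_{0.88} = 1.175.
σ = (9.547 − 8.666)/(1.175 − (0)) = 0.750.
μ = 8.666 − (0)·0.750 = 8.666.
E[T] = exp(μ + σ²/2) = exp(8.666 + 0.2812) = 7680 hours.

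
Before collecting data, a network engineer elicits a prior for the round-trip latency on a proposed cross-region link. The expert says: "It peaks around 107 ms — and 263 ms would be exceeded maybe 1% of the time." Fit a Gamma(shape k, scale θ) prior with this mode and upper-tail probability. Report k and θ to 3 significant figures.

k ≈ 6.82, θ ≈ 18.4

Gamma(k,θ) with k>1 has mode (k−1)θ, so θ = 107/(k−1).
Need P(X < 263) = 0.99 with θ tied to k this way. Start at k = 2, θ = 107: P(X<263) ≈ 0.704.
Too low — raise k to concentrate. Iterating converges to k ≈ 6.82.
Then θ = 107/(6.82−1) ≈ 18.4.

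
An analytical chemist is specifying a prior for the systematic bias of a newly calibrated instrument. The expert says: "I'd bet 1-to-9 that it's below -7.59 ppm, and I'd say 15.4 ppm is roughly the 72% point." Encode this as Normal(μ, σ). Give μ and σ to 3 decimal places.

The p-quantile of Normal(μ,σ) is μ + z_p·σ, with z_{0.1} = -1.282 and z_{0.72} = 0.5828.
Eliminate σ: μ = (z₂·x₁ − z₁·x₂)/(z₂ − z₁) = (0.5828·-7.59 − (-1.282)·15.4)/1.864 = 8.213.
Then σ = (x₂ − x₁)/(z₂ − z₁) = (15.4 − -7.59)/1.864 = 12.331.

μ = 8.213, σ = 12.331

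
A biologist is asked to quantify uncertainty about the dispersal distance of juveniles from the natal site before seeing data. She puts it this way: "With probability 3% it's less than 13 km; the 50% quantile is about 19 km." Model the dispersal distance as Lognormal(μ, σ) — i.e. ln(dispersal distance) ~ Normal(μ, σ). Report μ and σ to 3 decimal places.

μ ≈ 2.944, σ ≈ 0.202

If T ~ Lognormal(μ,σ) then ln T ~ Normal(μ,σ), so the p-quantile of ln T is μ + z_p·σ.
ln(13) = 2.565 and ln(19) = 2.944; z_{0.03} = -1.881, z_{0.5} = 0.
σ = (2.944 − 2.565)/(0 − (-1.881)) = 0.202.
μ = 2.565 − (-1.881)·0.202 = 2.944.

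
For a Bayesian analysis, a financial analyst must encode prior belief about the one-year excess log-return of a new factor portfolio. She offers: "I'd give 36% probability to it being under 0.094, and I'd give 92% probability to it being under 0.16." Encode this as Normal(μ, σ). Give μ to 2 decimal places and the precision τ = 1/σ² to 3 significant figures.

For Normal(μ,σ), the p-quantile is μ + z_p·σ. Here z_{0.36} = -0.3585, z_{0.92} = 1.405.
So 0.094 = μ − 0.3585σ and 0.16 = μ + 1.405σ.
Subtracting: σ = (0.16 − 0.094)/(1.405 − (-0.3585)) = 0.04.
Then μ = 0.094 − (-0.3585)·0.04 = 0.11.
Precision τ = 1/σ² = 1/0.03742² = 714.

μ = 0.11, τ = 714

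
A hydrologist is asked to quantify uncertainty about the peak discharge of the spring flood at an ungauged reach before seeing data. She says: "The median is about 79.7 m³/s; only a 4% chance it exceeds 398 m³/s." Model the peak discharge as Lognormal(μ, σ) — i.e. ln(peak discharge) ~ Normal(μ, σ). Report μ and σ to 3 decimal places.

If T ~ Lognormal(μ,σ) then ln T ~ Normal(μ,σ), so the p-quantile of ln T is μ + z_p·σ.
ln(79.7) = 4.378 and ln(398) = 5.986; z_{0.5} = 0, z_{0.96} = 1.751.
σ = (5.986 − 4.378)/(1.751 − (0)) = 0.919.
μ = 4.378 − (0)·0.919 = 4.378.

μ ≈ 4.378, σ ≈ 0.919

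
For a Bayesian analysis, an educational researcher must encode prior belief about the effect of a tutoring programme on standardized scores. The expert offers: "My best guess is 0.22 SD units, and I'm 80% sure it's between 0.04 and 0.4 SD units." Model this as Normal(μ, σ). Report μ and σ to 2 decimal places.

μ = 0.22, σ = 0.14

A symmetric 80% interval runs μ ± z·σ with z = 1.282.
Half-width = 0.18, so σ = 0.18/1.282 = 0.14.
μ is the stated best guess, 0.22.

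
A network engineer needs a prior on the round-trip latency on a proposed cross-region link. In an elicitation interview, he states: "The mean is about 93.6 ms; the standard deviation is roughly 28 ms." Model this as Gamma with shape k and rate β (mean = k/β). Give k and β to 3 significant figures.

For Gamma(k, rate β): mean = k/β, variance = k/β², so CV = 1/√k.
CV = SD/mean = 28/93.6 = 0.2991, hence k = 1/CV² = 11.2.
Then β = k/mean = 11.2/93.6 = 0.119.

k ≈ 11.2, β ≈ 0.119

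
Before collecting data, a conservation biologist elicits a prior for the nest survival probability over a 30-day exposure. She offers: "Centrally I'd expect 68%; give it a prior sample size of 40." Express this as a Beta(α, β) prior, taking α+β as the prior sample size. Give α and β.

Under the effective-sample-size interpretation, Beta(α, β) has prior mean α/(α+β) and prior sample size α+β.
So α+β = 40 and α/(α+β) = 0.68, giving α = 0.68·40 = 27.2 and β = 40 − 27.2 = 12.8.

α = 27.2, β = 12.8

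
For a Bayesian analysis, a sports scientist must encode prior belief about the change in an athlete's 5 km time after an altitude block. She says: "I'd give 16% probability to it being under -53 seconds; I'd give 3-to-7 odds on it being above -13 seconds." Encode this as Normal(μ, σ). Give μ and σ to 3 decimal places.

The p-quantile of Normal(μ,σ) is μ + z_p·σ, with z_{0.16} = -0.9945 and z_{0.7} = 0.5244.
Eliminate σ: μ = (z₂·x₁ − z₁·x₂)/(z₂ − z₁) = (0.5244·-53 − (-0.9945)·-13)/1.519 = -26.810.
Then σ = (x₂ − x₁)/(z₂ − z₁) = (-13 − -53)/1.519 = 26.336.

μ = -26.810, σ = 26.336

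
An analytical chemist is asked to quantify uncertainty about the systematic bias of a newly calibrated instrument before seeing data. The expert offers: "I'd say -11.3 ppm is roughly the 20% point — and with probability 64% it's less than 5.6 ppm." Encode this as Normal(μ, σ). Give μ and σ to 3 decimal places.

μ = 0.552, σ = 14.082

The p-quantile of Normal(μ,σ) is μ + z_p·σ, with z_{0.2} = -0.8416 and z_{0.64} = 0.3585.
Eliminate σ: μ = (z₂·x₁ − z₁·x₂)/(z₂ − z₁) = (0.3585·-11.3 − (-0.8416)·5.6)/1.2 = 0.552.
Then σ = (x₂ − x₁)/(z₂ − z₁) = (5.6 − -11.3)/1.2 = 14.082.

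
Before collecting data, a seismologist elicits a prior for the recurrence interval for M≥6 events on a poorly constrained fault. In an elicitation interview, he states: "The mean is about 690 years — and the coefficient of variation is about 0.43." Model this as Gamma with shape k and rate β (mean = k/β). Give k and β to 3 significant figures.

For Gamma(k, rate β): mean = k/β, variance = k/β², so CV = 1/√k.
CV = 0.43, hence k = 1/CV² = 5.41.
Then β = k/mean = 5.41/690 = 0.00784.

k ≈ 5.41, β ≈ 0.00784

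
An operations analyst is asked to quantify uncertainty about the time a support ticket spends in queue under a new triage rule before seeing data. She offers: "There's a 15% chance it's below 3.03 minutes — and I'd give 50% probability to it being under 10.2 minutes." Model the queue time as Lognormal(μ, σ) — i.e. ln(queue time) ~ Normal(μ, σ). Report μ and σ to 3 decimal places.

If T ~ Lognormal(μ,σ) then ln T ~ Normal(μ,σ), so the p-quantile of ln T is μ + z_p·σ.
ln(3.03) = 1.109 and ln(10.2) = 2.322; z_{0.15} = -1.036, z_{0.5} = 0.
σ = (2.322 − 1.109)/(0 − (-1.036)) = 1.171.
μ = 1.109 − (-1.036)·1.171 = 2.322.

μ ≈ 2.322, σ ≈ 1.171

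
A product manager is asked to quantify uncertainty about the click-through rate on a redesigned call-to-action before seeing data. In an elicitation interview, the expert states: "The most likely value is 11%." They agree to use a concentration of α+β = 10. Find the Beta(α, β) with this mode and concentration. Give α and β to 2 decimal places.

α = 1.88, β = 8.12

For α,β > 1 the Beta mode is (α−1)/(α+β−2). With α+β = 10, the mode is (α−1)/8.
Set (α−1)/8 = 0.11 → α = 1 + 0.11·8 = 1.88.
β = 10 − α = 8.12.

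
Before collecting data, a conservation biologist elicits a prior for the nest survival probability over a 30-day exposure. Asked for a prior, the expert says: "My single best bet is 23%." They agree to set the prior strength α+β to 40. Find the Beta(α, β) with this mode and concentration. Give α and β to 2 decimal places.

α = 9.74, β = 30.26

For α,β > 1 the Beta mode is (α−1)/(α+β−2). With α+β = 40, the mode is (α−1)/38.
Set (α−1)/38 = 0.23 → α = 1 + 0.23·38 = 9.74.
β = 40 − α = 30.26.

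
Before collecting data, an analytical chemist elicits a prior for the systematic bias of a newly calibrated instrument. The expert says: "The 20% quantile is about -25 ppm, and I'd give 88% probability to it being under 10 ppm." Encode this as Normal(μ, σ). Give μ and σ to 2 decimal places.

μ = -10.39, σ = 17.36

For Normal(μ,σ), the p-quantile is μ + z_p·σ. Here z_{0.2} = -0.8416, z_{0.88} = 1.175.
So -25 = μ − 0.8416σ and 10 = μ + 1.175σ.
Subtracting: σ = (10 − -25)/(1.175 − (-0.8416)) = 17.36.
Then μ = -25 − (-0.8416)·17.36 = -10.39.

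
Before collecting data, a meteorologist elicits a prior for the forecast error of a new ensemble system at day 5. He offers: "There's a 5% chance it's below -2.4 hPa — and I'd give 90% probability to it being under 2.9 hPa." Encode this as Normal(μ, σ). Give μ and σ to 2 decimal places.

μ = 0.58, σ = 1.81

The p-quantile of Normal(μ,σ) is μ + z_p·σ, with z_{0.05} = -1.645 and z_{0.9} = 1.282.
Eliminate σ: μ = (z₂·x₁ − z₁·x₂)/(z₂ − z₁) = (1.282·-2.4 − (-1.645)·2.9)/2.926 = 0.58.
Then σ = (x₂ − x₁)/(z₂ − z₁) = (2.9 − -2.4)/2.926 = 1.81.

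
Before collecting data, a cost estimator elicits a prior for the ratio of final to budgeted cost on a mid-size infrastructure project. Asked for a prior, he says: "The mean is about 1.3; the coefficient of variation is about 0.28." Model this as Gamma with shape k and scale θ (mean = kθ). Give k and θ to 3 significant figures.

k ≈ 12.8, θ ≈ 0.102

For Gamma(k, scale θ): mean = kθ, variance = kθ², so CV = 1/√k.
CV = 0.28, hence k = 1/CV² = 12.8.
Then θ = mean/k = 1.3/12.8 = 0.102.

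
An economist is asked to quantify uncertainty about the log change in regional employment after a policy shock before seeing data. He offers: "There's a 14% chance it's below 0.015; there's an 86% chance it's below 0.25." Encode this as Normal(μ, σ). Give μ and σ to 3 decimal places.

μ = 0.133, σ = 0.109

For Normal(μ,σ), the p-quantile is μ + z_p·σ. Here z_{0.14} = -1.08, z_{0.86} = 1.08.
So 0.015 = μ − 1.08σ and 0.25 = μ + 1.08σ.
Subtracting: σ = (0.25 − 0.015)/(1.08 − (-1.08)) = 0.109.
Then μ = 0.015 − (-1.08)·0.109 = 0.133.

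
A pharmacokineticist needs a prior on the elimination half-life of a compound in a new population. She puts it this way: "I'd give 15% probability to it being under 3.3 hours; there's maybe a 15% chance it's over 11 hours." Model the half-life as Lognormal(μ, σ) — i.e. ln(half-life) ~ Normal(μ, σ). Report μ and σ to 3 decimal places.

μ ≈ 1.796, σ ≈ 0.581

If T ~ Lognormal(μ,σ) then ln T ~ Normal(μ,σ), so the p-quantile of ln T is μ + z_p·σ.
ln(3.3) = 1.194 and ln(11) = 2.398; z_{0.15} = -1.036, z_{0.85} = 1.036.
σ = (2.398 − 1.194)/(1.036 − (-1.036)) = 0.581.
μ = 1.194 − (-1.036)·0.581 = 1.796.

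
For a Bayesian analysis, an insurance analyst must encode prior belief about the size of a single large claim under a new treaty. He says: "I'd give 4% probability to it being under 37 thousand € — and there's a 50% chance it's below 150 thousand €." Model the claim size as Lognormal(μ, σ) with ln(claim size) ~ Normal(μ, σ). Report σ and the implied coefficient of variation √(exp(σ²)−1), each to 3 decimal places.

If T ~ Lognormal(μ,σ) then ln T ~ Normal(μ,σ), so the p-quantile of ln T is μ + z_p·σ.
ln(37) = 3.611 and ln(150) = 5.011; z_{0.04} = -1.751, z_{0.5} = 0.
σ = (5.011 − 3.611)/(0 − (-1.751)) = 0.800.
μ = 3.611 − (-1.751)·0.800 = 5.011.
CV = √(exp(σ²)−1) = √(exp(0.6392)−1) = 0.946.

σ ≈ 0.800, CV ≈ 0.946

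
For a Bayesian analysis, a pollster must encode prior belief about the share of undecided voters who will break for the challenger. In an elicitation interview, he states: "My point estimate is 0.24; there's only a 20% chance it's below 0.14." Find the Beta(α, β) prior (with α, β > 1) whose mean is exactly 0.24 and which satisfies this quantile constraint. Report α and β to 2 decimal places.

With mean 0.24 fixed, write α = 0.24s, β = 0.76s where s = α+β.
Need P(θ < 0.14) = 0.2 under Beta(0.24s, 0.76s). Normal approximation: (q−m)/√(m(1−m)/s) ≈ z_{0.2} = -0.842, so s ≈ 0.24·0.76·(-0.842)²/(0.14−0.24)² = 12.9.
At s = 12.9: P(θ<0.14) ≈ 0.206. Adjusting to match 0.2 gives s ≈ 13.39.
So α = 0.24·13.39 ≈ 3.21, β = 0.76·13.39 ≈ 10.18.

α ≈ 3.21, β ≈ 10.18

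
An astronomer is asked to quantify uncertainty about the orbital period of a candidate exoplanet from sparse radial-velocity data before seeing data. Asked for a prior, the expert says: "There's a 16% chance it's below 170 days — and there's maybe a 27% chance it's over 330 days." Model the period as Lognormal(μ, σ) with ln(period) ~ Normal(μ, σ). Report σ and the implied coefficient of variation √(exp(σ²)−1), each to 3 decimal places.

If T ~ Lognormal(μ,σ) then ln T ~ Normal(μ,σ), so the p-quantile of ln T is μ + z_p·σ.
ln(170) = 5.136 and ln(330) = 5.799; z_{0.16} = -0.9945, z_{0.73} = 0.6128.
σ = (5.799 − 5.136)/(0.6128 − (-0.9945)) = 0.413.
μ = 5.136 − (-0.9945)·0.413 = 5.546.
CV = √(exp(σ²)−1) = √(exp(0.1703)−1) = 0.431.

σ ≈ 0.413, CV ≈ 0.431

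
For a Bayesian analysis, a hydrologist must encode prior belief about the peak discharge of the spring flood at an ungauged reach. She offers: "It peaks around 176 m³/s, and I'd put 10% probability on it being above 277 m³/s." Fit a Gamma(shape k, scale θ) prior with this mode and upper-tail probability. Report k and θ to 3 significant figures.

Gamma(k,θ) with k>1 has mode (k−1)θ, so θ = 176/(k−1).
Need P(X < 277) = 0.9 with θ tied to k this way. Start at k = 2, θ = 176: P(X<277) ≈ 0.467.
Too low — raise k to concentrate. Iterating converges to k ≈ 10.1.
Then θ = 176/(10.1−1) ≈ 19.3.

k ≈ 10.1, θ ≈ 19.3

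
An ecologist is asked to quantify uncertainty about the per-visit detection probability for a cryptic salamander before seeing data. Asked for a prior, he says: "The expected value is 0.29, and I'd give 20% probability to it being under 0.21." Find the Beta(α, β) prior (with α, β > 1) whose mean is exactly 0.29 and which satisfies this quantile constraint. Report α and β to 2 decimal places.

With mean 0.29 fixed, write α = 0.29s, β = 0.71s where s = α+β.
Need P(θ < 0.21) = 0.2 under Beta(0.29s, 0.71s). Normal approximation: (q−m)/√(m(1−m)/s) ≈ z_{0.2} = -0.842, so s ≈ 0.29·0.71·(-0.842)²/(0.21−0.29)² = 22.8.
At s = 22.8: P(θ<0.21) ≈ 0.205. Adjusting to match 0.2 gives s ≈ 23.57.
So α = 0.29·23.57 ≈ 6.84, β = 0.71·23.57 ≈ 16.73.

α ≈ 6.84, β ≈ 16.73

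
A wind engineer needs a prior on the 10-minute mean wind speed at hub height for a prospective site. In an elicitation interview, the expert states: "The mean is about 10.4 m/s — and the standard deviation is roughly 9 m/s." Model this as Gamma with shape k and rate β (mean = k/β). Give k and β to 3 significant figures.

For Gamma(k, rate β): mean = k/β, variance = k/β², so CV = 1/√k.
CV = SD/mean = 9/10.4 = 0.8654, hence k = 1/CV² = 1.34.
Then β = k/mean = 1.34/10.4 = 0.128.

k ≈ 1.34, β ≈ 0.128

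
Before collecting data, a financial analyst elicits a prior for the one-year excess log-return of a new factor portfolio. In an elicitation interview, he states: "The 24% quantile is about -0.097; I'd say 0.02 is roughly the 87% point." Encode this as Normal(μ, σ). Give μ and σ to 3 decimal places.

For Normal(μ,σ), the p-quantile is μ + z_p·σ. Here z_{0.24} = -0.7063, z_{0.87} = 1.126.
So -0.097 = μ − 0.7063σ and 0.02 = μ + 1.126σ.
Subtracting: σ = (0.02 − -0.097)/(1.126 − (-0.7063)) = 0.064.
Then μ = -0.097 − (-0.7063)·0.064 = -0.052.

μ = -0.052, σ = 0.064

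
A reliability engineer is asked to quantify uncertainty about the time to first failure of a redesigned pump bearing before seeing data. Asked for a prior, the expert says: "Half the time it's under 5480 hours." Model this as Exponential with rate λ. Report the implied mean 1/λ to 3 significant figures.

Exponential median = ln 2 / λ, so λ = ln 2 / 5480.0 = 0.000126.
Mean = 1/λ = 7910 hours.

mean ≈ 7910 hours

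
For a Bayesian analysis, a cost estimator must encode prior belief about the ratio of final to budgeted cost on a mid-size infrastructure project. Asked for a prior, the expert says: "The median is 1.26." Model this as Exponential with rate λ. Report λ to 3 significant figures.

λ ≈ 0.55

Exponential median = ln 2 / λ, so λ = ln 2 / 1.26 = 0.55.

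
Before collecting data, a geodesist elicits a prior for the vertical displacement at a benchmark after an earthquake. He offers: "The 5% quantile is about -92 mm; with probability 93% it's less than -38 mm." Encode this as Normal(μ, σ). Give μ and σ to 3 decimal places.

For Normal(μ,σ), the p-quantile is μ + z_p·σ. Here z_{0.05} = -1.645, z_{0.93} = 1.476.
So -92 = μ − 1.645σ and -38 = μ + 1.476σ.
Subtracting: σ = (-38 − -92)/(1.476 − (-1.645)) = 17.304.
Then μ = -92 − (-1.645)·17.304 = -63.537.

μ = -63.537, σ = 17.304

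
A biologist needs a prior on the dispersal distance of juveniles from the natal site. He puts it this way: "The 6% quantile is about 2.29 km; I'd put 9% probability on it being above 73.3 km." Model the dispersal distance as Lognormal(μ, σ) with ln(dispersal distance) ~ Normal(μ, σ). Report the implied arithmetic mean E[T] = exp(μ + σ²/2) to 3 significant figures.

E[T] ≈ 30.1 km

If T ~ Lognormal(μ,σ) then ln T ~ Normal(μ,σ), so the p-quantile of ln T is μ + z_p·σ.
ln(2.29) = 0.8286 and ln(73.3) = 4.295; z_{0.06} = -1.555, z_{0.91} = 1.341.
σ = (4.295 − 0.8286)/(1.341 − (-1.555)) = 1.197.
μ = 0.8286 − (-1.555)·1.197 = 2.690.
E[T] = exp(μ + σ²/2) = exp(2.690 + 0.7164) = 30.1 km.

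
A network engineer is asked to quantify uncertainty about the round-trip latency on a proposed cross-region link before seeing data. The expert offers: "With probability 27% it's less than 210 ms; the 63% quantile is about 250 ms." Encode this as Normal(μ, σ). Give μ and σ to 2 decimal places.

μ = 235.95, σ = 42.34

The p-quantile of Normal(μ,σ) is μ + z_p·σ, with z_{0.27} = -0.6128 and z_{0.63} = 0.3319.
Eliminate σ: μ = (z₂·x₁ − z₁·x₂)/(z₂ − z₁) = (0.3319·210 − (-0.6128)·250)/0.9447 = 235.95.
Then σ = (x₂ − x₁)/(z₂ − z₁) = (250 − 210)/0.9447 = 42.34.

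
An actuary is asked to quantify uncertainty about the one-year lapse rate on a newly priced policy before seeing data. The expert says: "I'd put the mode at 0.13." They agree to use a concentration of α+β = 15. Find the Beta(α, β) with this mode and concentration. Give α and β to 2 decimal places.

α = 2.69, β = 12.31

For α,β > 1 the Beta mode is (α−1)/(α+β−2). With α+β = 15, the mode is (α−1)/13.
Set (α−1)/13 = 0.13 → α = 1 + 0.13·13 = 2.69.
β = 15 − α = 12.31.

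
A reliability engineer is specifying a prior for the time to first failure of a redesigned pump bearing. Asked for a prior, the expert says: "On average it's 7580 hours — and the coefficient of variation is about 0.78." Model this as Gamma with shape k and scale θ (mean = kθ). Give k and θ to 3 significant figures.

For Gamma(k, scale θ): mean = kθ, variance = kθ², so CV = 1/√k.
CV = 0.78, hence k = 1/CV² = 1.64.
Then θ = mean/k = 7580/1.64 = 4610.

k ≈ 1.64, θ ≈ 4610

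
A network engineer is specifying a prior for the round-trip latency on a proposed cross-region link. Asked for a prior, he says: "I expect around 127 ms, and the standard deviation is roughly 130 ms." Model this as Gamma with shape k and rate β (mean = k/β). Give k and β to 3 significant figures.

For Gamma(k, rate β): mean = k/β, variance = k/β², so CV = 1/√k.
CV = SD/mean = 130/127 = 1.024, hence k = 1/CV² = 0.954.
Then β = k/mean = 0.954/127 = 0.00751.

k ≈ 0.954, β ≈ 0.00751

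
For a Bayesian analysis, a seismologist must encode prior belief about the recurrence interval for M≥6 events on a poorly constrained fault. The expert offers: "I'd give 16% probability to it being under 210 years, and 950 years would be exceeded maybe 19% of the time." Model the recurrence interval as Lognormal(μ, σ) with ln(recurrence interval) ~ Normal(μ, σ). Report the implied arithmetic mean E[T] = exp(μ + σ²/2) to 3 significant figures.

E[T] ≈ 648 years

If T ~ Lognormal(μ,σ) then ln T ~ Normal(μ,σ), so the p-quantile of ln T is μ + z_p·σ.
ln(210) = 5.347 and ln(950) = 6.856; z_{0.16} = -0.9945, z_{0.81} = 0.8779.
σ = (6.856 − 5.347)/(0.8779 − (-0.9945)) = 0.806.
μ = 5.347 − (-0.9945)·0.806 = 6.149.
E[T] = exp(μ + σ²/2) = exp(6.149 + 0.3249) = 648 years.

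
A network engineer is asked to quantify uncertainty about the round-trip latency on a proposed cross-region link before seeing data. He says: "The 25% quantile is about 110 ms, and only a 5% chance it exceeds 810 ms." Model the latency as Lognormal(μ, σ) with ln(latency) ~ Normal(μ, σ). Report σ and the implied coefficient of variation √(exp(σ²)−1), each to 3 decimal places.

σ ≈ 0.861, CV ≈ 1.048

If T ~ Lognormal(μ,σ) then ln T ~ Normal(μ,σ), so the p-quantile of ln T is μ + z_p·σ.
ln(110) = 4.7 and ln(810) = 6.697; z_{0.25} = -0.6745, z_{0.95} = 1.645.
σ = (6.697 − 4.7)/(1.645 − (-0.6745)) = 0.861.
μ = 4.7 − (-0.6745)·0.861 = 5.281.
CV = √(exp(σ²)−1) = √(exp(0.7410)−1) = 1.048.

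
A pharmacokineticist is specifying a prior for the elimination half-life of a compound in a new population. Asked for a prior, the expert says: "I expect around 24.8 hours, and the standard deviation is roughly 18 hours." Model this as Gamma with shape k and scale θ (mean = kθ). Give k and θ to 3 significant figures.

For Gamma(k, scale θ): mean = kθ, variance = kθ², so CV = 1/√k.
CV = SD/mean = 18/24.8 = 0.7258, hence k = 1/CV² = 1.9.
Then θ = mean/k = 24.8/1.9 = 13.1.

k ≈ 1.9, θ ≈ 13.1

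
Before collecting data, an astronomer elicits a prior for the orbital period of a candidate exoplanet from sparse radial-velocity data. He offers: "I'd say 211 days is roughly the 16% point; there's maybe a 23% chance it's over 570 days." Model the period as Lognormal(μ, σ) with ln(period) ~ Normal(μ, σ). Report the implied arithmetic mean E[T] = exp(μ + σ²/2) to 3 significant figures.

E[T] ≈ 440 days

If T ~ Lognormal(μ,σ) then ln T ~ Normal(μ,σ), so the p-quantile of ln T is μ + z_p·σ.
ln(211) = 5.352 and ln(570) = 6.346; z_{0.16} = -0.9945, z_{0.77} = 0.7388.
σ = (6.346 − 5.352)/(0.7388 − (-0.9945)) = 0.573.
μ = 5.352 − (-0.9945)·0.573 = 5.922.
E[T] = exp(μ + σ²/2) = exp(5.922 + 0.1644) = 440 days.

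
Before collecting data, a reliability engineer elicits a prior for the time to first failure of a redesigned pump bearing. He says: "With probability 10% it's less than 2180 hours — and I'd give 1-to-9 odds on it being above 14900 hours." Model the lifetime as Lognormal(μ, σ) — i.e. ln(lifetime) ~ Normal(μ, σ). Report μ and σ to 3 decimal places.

μ ≈ 8.648, σ ≈ 0.750

If T ~ Lognormal(μ,σ) then ln T ~ Normal(μ,σ), so the p-quantile of ln T is μ + z_p·σ.
ln(2180) = 7.687 and ln(14900) = 9.609; z_{0.1} = -1.282, z_{0.9} = 1.282.
σ = (9.609 − 7.687)/(1.282 − (-1.282)) = 0.750.
μ = 7.687 − (-1.282)·0.750 = 8.648.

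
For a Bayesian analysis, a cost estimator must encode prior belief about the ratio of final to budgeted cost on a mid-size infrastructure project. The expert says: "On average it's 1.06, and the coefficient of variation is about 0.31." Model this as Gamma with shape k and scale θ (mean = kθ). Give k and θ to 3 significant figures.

For Gamma(k, scale θ): mean = kθ, variance = kθ², so CV = 1/√k.
CV = 0.31, hence k = 1/CV² = 10.4.
Then θ = mean/k = 1.06/10.4 = 0.102.

k ≈ 10.4, θ ≈ 0.102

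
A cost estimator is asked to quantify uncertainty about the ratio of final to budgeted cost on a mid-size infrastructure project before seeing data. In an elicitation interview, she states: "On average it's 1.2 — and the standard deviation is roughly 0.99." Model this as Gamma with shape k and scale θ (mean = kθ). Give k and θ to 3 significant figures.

For Gamma(k, scale θ): mean = kθ, variance = kθ², so CV = 1/√k.
CV = SD/mean = 0.99/1.2 = 0.825, hence k = 1/CV² = 1.47.
Then θ = mean/k = 1.2/1.47 = 0.817.

k ≈ 1.47, θ ≈ 0.817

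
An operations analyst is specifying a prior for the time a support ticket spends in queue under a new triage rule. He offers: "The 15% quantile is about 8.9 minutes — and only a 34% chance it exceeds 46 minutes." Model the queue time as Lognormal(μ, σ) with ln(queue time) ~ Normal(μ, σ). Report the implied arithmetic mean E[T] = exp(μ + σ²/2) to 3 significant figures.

E[T] ≈ 54.8 minutes

If T ~ Lognormal(μ,σ) then ln T ~ Normal(μ,σ), so the p-quantile of ln T is μ + z_p·σ.
ln(8.9) = 2.186 and ln(46) = 3.829; z_{0.15} = -1.036, z_{0.66} = 0.4125.
σ = (3.829 − 2.186)/(0.4125 − (-1.036)) = 1.134.
μ = 2.186 − (-1.036)·1.134 = 3.361.
E[T] = exp(μ + σ²/2) = exp(3.361 + 0.6426) = 54.8 minutes.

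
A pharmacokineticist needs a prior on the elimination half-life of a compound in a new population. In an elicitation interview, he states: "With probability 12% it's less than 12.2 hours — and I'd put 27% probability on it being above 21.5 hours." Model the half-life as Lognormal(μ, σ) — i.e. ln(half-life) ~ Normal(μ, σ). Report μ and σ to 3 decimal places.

μ ≈ 2.874, σ ≈ 0.317

If T ~ Lognormal(μ,σ) then ln T ~ Normal(μ,σ), so the p-quantile of ln T is μ + z_p·σ.
ln(12.2) = 2.501 and ln(21.5) = 3.068; z_{0.12} = -1.175, z_{0.73} = 0.6128.
σ = (3.068 − 2.501)/(0.6128 − (-1.175)) = 0.317.
μ = 2.501 − (-1.175)·0.317 = 2.874.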